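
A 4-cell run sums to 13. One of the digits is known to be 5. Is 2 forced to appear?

The only way to make 13 from 4 distinct digits under that restriction is {1,3,4,5}, which does not contain 2.

No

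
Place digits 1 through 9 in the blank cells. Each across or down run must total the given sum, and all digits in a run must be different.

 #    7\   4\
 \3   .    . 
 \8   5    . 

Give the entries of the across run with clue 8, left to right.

5 3

3 in 2 cells must be {1,2}; 4 in 2 cells must be {1,3}.
R1C1 = 7 − 5 = 2 completes the 7 down.
R1C2 = 3 − 2 = 1 completes the 3 across.
R2C2 = 8 − 5 = 3 completes the 8 across.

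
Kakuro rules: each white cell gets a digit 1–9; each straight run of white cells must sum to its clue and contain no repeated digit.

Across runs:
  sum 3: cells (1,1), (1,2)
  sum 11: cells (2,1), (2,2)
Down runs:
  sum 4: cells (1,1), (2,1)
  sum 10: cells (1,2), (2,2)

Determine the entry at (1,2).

3 in 2 cells must be {1,2}; 4 in 2 cells must be {1,3}.
The 3 across and the 4 down share only 1, so (1,1) = 1.
(1,2) = 3 − 1 = 2 completes the 3 across.
(2,1) = 4 − 1 = 3 completes the 4 down.
(2,2) = 11 − 3 = 8 completes the 11 across.

2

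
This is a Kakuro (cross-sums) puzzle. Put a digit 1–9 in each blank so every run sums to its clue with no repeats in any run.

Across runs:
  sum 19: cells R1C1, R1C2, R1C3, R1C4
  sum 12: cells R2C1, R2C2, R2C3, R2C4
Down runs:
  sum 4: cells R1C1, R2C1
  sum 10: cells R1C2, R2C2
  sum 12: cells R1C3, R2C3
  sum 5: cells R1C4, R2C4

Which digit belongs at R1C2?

4 in 2 cells must be {1,3}.
Nothing is forced directly, so branch on R1C1, whose candidates are 1 or 3. If R1C1 = 1: that forces R2C1 = 3, after which R2C3 would have to be in {1,2,6} for the 12 across but in {3,4,5,7,8,9} for the 12 down — contradiction. So R1C1 = 3.
R2C1 = 4 − 3 = 1 completes the 4 down.
Nothing is forced directly, so branch on R2C4, whose candidates are 2 or 3 or 4. If R2C4 = 2: then R1C4 would have to be in {1,2,4,5,6,7,8,9} for the 19 across but in {3} for the 5 down — contradiction. If R2C4 = 3: that forces R1C4 = 2, after which R2C3 would have to be in {2,6} for the 12 across but in {3,4,5,7,8,9} for the 12 down — contradiction. So R2C4 = 4.
R1C4 = 5 − 4 = 1 completes the 5 down.
R2C2 = 2: the only remaining digit allowed by both the 12 across and the 10 down.
R2C3 = 12 − 7 = 5 completes the 12 across.
R1C2 = 10 − 2 = 8 completes the 10 down.

8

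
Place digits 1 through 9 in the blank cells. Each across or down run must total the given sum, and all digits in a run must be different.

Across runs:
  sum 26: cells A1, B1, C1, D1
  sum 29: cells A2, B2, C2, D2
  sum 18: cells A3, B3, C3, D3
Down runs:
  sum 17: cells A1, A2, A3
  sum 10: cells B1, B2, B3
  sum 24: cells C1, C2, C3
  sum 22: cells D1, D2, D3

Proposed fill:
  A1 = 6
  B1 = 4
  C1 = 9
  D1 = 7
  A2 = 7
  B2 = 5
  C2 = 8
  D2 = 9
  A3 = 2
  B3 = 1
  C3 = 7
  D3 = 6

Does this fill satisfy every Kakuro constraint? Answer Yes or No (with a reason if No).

No — the across run A3–D3 sums to 16, not 18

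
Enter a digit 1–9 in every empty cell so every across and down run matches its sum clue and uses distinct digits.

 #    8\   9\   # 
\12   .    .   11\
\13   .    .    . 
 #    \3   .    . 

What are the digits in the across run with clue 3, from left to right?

1, 2

3 in 2 cells must be {1,2}.
The 3 across and the 11 down share only 2, so R3C3 = 2.
R2C3 = 11 − 2 = 9 completes the 11 down.
R3C2 = 3 − 2 = 1 completes the 3 across.
R2C2 = 3: the only remaining digit allowed by both the 13 across and the 9 down.
R1C2 = 9 − 4 = 5 completes the 9 down.
R2C1 = 13 − 12 = 1 completes the 13 across.
R1C1 = 12 − 5 = 7 completes the 12 across.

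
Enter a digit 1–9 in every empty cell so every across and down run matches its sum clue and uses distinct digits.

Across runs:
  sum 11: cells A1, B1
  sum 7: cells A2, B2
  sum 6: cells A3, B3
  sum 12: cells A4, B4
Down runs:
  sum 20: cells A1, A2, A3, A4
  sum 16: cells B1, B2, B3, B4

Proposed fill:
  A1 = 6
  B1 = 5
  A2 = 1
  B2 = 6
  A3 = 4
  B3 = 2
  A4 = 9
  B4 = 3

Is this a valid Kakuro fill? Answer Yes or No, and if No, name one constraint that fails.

Across: 6+5=11; 1+6=7; 4+2=6; 9+3=12. Down: 6+1+4+9=20; 5+6+2+3=16. No digit repeats within any run.

Yes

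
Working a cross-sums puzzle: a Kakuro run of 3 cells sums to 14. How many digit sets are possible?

3 distinct digits from 1–9 sum between 6 and 24.

8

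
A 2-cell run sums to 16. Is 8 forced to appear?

The only way to make 16 from 2 distinct digits is {7,9}, which does not contain 8.

No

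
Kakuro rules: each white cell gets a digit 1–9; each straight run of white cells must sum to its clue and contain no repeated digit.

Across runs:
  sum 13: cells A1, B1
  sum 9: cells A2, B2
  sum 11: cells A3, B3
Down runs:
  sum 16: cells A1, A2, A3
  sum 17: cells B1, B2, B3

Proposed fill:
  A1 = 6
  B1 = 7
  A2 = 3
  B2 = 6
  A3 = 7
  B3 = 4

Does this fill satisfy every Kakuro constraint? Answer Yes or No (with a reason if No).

Across: 6+7=13; 3+6=9; 7+4=11. Down: 6+3+7=16; 7+6+4=17. No digit repeats within any run.

Yes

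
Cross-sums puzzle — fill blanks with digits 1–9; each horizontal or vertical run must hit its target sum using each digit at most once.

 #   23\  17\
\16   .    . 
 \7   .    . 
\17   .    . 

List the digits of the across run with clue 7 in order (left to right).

16 in 2 cells must be {7,9}; 17 in 2 cells must be {8,9}; 23 in 3 cells must be {6,8,9}.
The 16 across and the 23 down share only 9, so R1C1 = 9.
R1C2 = 16 − 9 = 7 completes the 16 across.
Given what's placed, R2C1 must be 6 to fit the 7 across and 23 down.
R2C2 = 7 − 6 = 1 completes the 7 across.
R3C1 = 23 − 15 = 8 completes the 23 down.
R3C2 = 17 − 8 = 9 completes the 17 across.

6 1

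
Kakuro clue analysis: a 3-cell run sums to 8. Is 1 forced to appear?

Yes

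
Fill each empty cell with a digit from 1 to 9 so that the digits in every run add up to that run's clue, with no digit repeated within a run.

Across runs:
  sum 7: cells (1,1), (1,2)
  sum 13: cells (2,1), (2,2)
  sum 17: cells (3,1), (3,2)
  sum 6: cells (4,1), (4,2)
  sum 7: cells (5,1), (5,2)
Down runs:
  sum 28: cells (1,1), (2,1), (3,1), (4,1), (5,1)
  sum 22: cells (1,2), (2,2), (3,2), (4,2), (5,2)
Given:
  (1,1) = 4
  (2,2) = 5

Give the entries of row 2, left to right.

17 in 2 cells must be {8,9}.
(1,2) = 7 − 4 = 3 completes the 7 across.
(2,1) = 13 − 5 = 8 completes the 13 across.

8, 5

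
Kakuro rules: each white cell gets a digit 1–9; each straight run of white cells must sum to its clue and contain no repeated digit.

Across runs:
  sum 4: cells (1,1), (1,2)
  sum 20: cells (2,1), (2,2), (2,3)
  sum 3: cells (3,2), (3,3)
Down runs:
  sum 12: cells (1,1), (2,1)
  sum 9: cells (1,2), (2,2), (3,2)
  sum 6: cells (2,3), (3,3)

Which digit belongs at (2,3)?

5

4 in 2 cells must be {1,3}; 3 in 2 cells must be {1,2}.
The 4 across and the 12 down share only 3, so (1,1) = 3.
(1,2) = 4 − 3 = 1 completes the 4 across.
(2,1) = 12 − 3 = 9 completes the 12 down.
(3,2) = 2: the only remaining digit allowed by both the 3 across and the 9 down.
(3,3) = 3 − 2 = 1 completes the 3 across.
(2,2) = 9 − 3 = 6 completes the 9 down.
(2,3) = 20 − 15 = 5 completes the 20 across.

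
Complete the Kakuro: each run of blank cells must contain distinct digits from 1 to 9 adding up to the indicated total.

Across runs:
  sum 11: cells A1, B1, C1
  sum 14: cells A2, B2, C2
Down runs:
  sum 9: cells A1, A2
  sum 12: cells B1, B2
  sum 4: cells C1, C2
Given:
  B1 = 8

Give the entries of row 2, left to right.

7 4 3

4 in 2 cells must be {1,3}.
C1 = 1: the only remaining digit allowed by both the 11 across and the 4 down.
B2 = 12 − 8 = 4 completes the 12 down.
C2 = 4 − 1 = 3 completes the 4 down.
A1 = 11 − 9 = 2 completes the 11 across.
A2 = 14 − 7 = 7 completes the 14 across.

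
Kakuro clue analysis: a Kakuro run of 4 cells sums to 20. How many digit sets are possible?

4 distinct digits from 1–9 sum between 10 and 30.

12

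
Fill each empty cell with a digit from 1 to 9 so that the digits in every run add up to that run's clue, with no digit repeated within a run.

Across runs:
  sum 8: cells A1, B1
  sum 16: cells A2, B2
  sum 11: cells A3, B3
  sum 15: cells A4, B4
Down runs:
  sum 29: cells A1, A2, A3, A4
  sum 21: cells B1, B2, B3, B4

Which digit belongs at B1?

16 in 2 cells must be {7,9}; 29 in 4 cells must be {5,7,8,9}.
Nothing is forced directly, so branch on A1, whose candidates are 5 or 7. If A1 = 7: that forces B1 = 1, A2 = 9, B2 = 7, A4 = 8, after which B4 would have to be in {7} for the 15 across but in {4,5,8,9} for the 21 down — contradiction. So A1 = 5.
B1 = 8 − 5 = 3 completes the 8 across.

3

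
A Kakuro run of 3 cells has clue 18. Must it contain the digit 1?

No

Counterexample: {2,7,9} sums to 18 without using 1.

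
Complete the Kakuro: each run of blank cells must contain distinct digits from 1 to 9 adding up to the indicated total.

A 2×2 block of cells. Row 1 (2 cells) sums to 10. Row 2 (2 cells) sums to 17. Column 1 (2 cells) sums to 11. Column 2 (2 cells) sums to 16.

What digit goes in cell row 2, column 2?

9

17 in 2 cells must be {8,9}; 16 in 2 cells must be {7,9}.
The 17 across and the 16 down share only 9, so (2,2) = 9.
(1,2) = 16 − 9 = 7 completes the 16 down.
(2,1) = 17 − 9 = 8 completes the 17 across.
(1,1) = 10 − 7 = 3 completes the 10 across.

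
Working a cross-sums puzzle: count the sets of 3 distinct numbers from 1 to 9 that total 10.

3 distinct digits from 1–9 sum between 6 and 24.
Enumerating: {1,2,7}, {1,3,6}, {1,4,5}, {2,3,5}.

4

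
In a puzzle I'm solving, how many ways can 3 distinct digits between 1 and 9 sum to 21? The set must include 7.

2

3 distinct digits from 1–9 sum between 6 and 24.
Keeping only sets containing 7.
Enumerating: {5,7,9}, {6,7,8}.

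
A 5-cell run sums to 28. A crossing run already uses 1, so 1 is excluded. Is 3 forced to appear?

Counterexample: {2,4,5,8,9} sums to 28 under that restriction without using 3.

No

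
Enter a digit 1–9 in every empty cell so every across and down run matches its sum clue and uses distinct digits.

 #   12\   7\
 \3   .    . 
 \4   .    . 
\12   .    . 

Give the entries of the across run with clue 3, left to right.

3 in 2 cells must be {1,2}; 4 in 2 cells must be {1,3}; 7 in 3 cells must be {1,2,4}.
The 4 across and the 7 down share only 1, so R2C2 = 1.
Given what's placed, R3C2 must be 4 to fit the 12 across and 7 down.
R1C2 = 7 − 5 = 2 completes the 7 down.
R2C1 = 4 − 1 = 3 completes the 4 across.
R3C1 = 12 − 4 = 8 completes the 12 across.
R1C1 = 3 − 2 = 1 completes the 3 across.

1 2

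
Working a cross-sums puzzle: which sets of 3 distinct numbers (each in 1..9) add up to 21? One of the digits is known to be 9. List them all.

{4,8,9}; {5,7,9}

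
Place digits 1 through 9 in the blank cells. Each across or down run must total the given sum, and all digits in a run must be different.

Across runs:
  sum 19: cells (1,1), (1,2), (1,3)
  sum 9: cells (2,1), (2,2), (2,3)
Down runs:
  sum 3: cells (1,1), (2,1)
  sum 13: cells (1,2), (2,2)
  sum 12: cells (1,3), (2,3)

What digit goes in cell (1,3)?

9

3 in 2 cells must be {1,2}.
The 19 across and the 3 down share only 2, so (1,1) = 2.
(2,1) = 3 − 2 = 1 completes the 3 down.
Nothing is forced directly, so branch on (2,2), whose candidates are 5 or 6. If (2,2) = 6: then (1,2) would have to be in {8,9} for the 19 across but in {7} for the 13 down — contradiction. So (2,2) = 5.
(1,2) = 13 − 5 = 8 completes the 13 down.
(1,3) = 19 − 10 = 9 completes the 19 across.
(2,3) = 9 − 6 = 3 completes the 9 across.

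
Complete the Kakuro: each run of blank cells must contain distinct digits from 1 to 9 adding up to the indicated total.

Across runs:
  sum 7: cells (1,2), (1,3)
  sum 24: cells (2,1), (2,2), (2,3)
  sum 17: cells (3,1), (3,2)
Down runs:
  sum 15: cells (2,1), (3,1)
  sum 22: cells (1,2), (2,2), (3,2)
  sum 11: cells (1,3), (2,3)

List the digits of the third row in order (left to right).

24 in 3 cells must be {7,8,9}; 17 in 2 cells must be {8,9}.
Nothing is forced directly, so branch on (1,2), whose candidates are 5 or 6. If (1,2) = 6: then (1,3) would have to be in {1} for the 7 across but in {2,3,4,5,6,7,8,9} for the 11 down — contradiction. So (1,2) = 5.
(1,3) = 7 − 5 = 2 completes the 7 across.
(2,3) = 11 − 2 = 9 completes the 11 down.
(2,2) = 8: the only remaining digit allowed by both the 24 across and the 22 down.
(3,2) = 22 − 13 = 9 completes the 22 down.
(2,1) = 24 − 17 = 7 completes the 24 across.
(3,1) = 17 − 9 = 8 completes the 17 across.

8 9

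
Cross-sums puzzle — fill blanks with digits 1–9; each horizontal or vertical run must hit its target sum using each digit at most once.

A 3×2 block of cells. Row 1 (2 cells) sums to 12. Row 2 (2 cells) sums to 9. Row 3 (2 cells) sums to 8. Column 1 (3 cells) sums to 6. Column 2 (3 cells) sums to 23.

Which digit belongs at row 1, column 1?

3

6 in 3 cells must be {1,2,3}; 23 in 3 cells must be {6,8,9}.
The 12 across and the 6 down share only 3, so (1,1) = 3.
(1,2) = 12 − 3 = 9 completes the 12 across.
Given what's placed, (3,2) must be 6 to fit the 8 across and 23 down.
(2,2) = 23 − 15 = 8 completes the 23 down.
(3,1) = 8 − 6 = 2 completes the 8 across.
(2,1) = 9 − 8 = 1 completes the 9 across.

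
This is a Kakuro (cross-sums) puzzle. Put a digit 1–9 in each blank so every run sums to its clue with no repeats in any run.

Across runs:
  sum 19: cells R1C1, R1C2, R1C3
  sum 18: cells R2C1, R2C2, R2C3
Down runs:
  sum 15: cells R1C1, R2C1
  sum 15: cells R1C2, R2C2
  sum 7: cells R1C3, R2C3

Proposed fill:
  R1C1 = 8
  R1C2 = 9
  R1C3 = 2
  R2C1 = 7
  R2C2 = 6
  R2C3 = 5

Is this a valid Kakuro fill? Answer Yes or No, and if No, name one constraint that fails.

Across: 8+9+2=19; 7+6+5=18. Down: 8+7=15; 9+6=15; 2+5=7. No digit repeats within any run.

Yes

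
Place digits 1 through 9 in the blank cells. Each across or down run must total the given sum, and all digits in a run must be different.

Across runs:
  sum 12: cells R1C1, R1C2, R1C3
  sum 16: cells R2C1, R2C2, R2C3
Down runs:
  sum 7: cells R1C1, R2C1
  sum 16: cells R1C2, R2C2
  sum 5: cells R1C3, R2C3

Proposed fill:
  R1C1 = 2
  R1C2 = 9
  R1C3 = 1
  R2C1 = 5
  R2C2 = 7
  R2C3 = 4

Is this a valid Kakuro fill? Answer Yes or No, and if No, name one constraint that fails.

Yes

Across: 2+9+1=12; 5+7+4=16. Down: 2+5=7; 9+7=16; 1+4=5. No digit repeats within any run.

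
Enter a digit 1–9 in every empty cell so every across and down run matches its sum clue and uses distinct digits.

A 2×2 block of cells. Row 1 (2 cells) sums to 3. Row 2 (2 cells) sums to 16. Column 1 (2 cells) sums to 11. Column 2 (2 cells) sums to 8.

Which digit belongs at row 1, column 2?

1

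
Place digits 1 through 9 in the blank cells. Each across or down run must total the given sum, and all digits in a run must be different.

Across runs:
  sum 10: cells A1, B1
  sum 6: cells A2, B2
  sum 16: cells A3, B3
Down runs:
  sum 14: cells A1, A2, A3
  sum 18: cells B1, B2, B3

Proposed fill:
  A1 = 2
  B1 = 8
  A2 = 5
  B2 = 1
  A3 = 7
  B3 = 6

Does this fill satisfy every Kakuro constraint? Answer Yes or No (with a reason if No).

No — the down run B1–B3 sums to 15, not 18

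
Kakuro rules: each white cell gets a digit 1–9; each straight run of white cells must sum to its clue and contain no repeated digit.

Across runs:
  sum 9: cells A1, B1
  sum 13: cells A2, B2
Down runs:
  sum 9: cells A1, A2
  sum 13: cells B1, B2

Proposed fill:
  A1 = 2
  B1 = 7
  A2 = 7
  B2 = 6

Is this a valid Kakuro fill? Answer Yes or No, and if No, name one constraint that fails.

Yes

Across: 2+7=9; 7+6=13. Down: 2+7=9; 7+6=13. No digit repeats within any run.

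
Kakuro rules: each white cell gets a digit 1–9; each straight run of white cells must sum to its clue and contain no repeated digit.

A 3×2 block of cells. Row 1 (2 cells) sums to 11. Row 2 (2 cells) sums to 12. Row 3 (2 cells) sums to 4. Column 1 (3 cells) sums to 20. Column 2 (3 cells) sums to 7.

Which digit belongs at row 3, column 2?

4 in 2 cells must be {1,3}; 7 in 3 cells must be {1,2,4}.
The 12 across and the 7 down share only 4, so (2,2) = 4.
The 4 across and the 20 down share only 3, so (3,1) = 3.
(3,2) = 4 − 3 = 1 completes the 4 across.
(1,2) = 7 − 5 = 2 completes the 7 down.
(2,1) = 12 − 4 = 8 completes the 12 across.
(1,1) = 11 − 2 = 9 completes the 11 across.

1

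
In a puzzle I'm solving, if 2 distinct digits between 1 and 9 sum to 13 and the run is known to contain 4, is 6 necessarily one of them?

The only way to make 13 from 2 distinct digits under that restriction is {4,9}, which does not contain 6.

No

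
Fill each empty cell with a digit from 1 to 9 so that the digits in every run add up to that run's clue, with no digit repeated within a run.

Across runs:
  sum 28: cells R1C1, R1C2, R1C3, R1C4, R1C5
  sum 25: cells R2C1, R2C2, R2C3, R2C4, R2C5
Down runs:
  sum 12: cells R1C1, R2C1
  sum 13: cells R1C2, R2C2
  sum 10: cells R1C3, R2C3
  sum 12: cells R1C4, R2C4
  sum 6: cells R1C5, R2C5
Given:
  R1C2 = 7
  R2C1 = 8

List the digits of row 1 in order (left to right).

4 7 3 9 5

R1C1 = 12 − 8 = 4 completes the 12 down.
R2C2 = 13 − 7 = 6 completes the 13 down.
Nothing is forced directly, so branch on R1C5, whose candidates are 2 or 5. If R1C5 = 2: that forces R1C4 = 9, R2C4 = 3, after which R2C5 would have to be in {1,7} for the 25 across but in {4} for the 6 down — contradiction. So R1C5 = 5.
R2C5 = 6 − 5 = 1 completes the 6 down.
No cell is forced outright now. R2C3 can only be 3 or 7 (the digits allowed by both its 25 across and its 10 down). If R2C3 = 3: then R1C3 would have to be in {3,9} for the 28 across but in {7} for the 10 down — contradiction. So R2C3 = 7.
R1C3 = 10 − 7 = 3 completes the 10 down.
R1C4 = 28 − 19 = 9 completes the 28 across.
R2C4 = 25 − 22 = 3 completes the 25 across.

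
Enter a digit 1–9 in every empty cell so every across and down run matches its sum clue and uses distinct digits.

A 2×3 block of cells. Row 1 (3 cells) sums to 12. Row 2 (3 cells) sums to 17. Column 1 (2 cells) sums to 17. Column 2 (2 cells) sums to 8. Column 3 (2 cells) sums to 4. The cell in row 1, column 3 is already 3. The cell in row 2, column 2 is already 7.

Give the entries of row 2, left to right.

17 in 2 cells must be {8,9}; 4 in 2 cells must be {1,3}.
(1,1) = 8: the only remaining digit allowed by both the 12 across and the 17 down.
(1,2) = 12 − 11 = 1 completes the 12 across.
(2,1) = 17 − 8 = 9 completes the 17 down.
(2,3) = 17 − 16 = 1 completes the 17 across.

9, 7, 1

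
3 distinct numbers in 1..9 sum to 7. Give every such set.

3 distinct digits from 1–9 sum between 6 and 24.
Only one set works: {1,2,4}.

{1,2,4}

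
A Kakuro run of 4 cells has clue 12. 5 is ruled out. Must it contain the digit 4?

No

The only way to make 12 from 4 distinct digits under that restriction is {1,2,3,6}, which does not contain 4.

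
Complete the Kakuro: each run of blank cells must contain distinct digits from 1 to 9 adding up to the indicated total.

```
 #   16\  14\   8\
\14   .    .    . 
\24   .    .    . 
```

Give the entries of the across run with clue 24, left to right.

9 8 7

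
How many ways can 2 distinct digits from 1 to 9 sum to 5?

2

2 distinct digits from 1–9 sum between 3 and 17.
Enumerating: {1,4}, {2,3}.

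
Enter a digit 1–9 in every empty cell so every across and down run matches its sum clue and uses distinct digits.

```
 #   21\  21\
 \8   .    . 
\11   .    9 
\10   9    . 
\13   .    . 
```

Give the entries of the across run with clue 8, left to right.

R2C1 = 11 − 9 = 2 completes the 11 across.
R3C2 = 10 − 9 = 1 completes the 10 across.
No cell is forced outright now. R1C1 can only be 3 or 6 or 7 (the digits allowed by both its 8 across and its 21 down). If R1C1 = 6: then R1C2 would have to be in {2} for the 8 across but in {3,4,5,6,7,8} for the 21 down — contradiction. If R1C1 = 7: then R1C2 would have to be in {1} for the 8 across but in {3,4,5,6,7,8} for the 21 down — contradiction. So R1C1 = 3.
R1C2 = 8 − 3 = 5 completes the 8 across.
R4C1 = 21 − 14 = 7 completes the 21 down.
R4C2 = 13 − 7 = 6 completes the 13 across.

3 5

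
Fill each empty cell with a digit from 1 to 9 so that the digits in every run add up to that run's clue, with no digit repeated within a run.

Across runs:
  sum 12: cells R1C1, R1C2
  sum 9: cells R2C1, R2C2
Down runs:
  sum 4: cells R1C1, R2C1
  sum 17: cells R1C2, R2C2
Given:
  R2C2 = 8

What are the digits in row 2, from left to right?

1, 8

4 in 2 cells must be {1,3}; 17 in 2 cells must be {8,9}.
The 12 across and the 4 down share only 3, so R1C1 = 3.
R1C2 = 12 − 3 = 9 completes the 12 across.
R2C1 = 9 − 8 = 1 completes the 9 across.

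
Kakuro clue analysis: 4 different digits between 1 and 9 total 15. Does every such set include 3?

No

Counterexample: {1,2,4,8} sums to 15 without using 3.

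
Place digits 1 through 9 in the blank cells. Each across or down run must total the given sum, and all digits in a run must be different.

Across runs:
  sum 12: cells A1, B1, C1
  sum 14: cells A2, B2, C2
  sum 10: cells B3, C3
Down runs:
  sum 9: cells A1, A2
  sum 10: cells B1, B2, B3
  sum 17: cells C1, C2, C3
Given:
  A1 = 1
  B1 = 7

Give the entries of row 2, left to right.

8 1 5

C1 = 12 − 8 = 4 completes the 12 across.
A2 = 9 − 1 = 8 completes the 9 down.
Given what's placed, C2 must be 5 to fit the 14 across and 17 down.
C3 = 17 − 9 = 8 completes the 17 down.
B2 = 14 − 13 = 1 completes the 14 across.
B3 = 10 − 8 = 2 completes the 10 across.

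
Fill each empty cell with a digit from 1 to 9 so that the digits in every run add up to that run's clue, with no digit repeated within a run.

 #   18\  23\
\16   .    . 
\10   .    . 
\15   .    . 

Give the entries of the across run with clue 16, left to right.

7 9

16 in 2 cells must be {7,9}; 23 in 3 cells must be {6,8,9}.
The 16 across and the 23 down share only 9, so R1C2 = 9.
R1C1 = 16 − 9 = 7 completes the 16 across.
Nothing is forced directly, so branch on R2C2, whose candidates are 6 or 8. If R2C2 = 6: then R2C1 would have to be in {4} for the 10 across but in {2,3,5,6,8,9} for the 18 down — contradiction. So R2C2 = 8.
R2C1 = 10 − 8 = 2 completes the 10 across.
R3C1 = 18 − 9 = 9 completes the 18 down.
R3C2 = 15 − 9 = 6 completes the 15 across.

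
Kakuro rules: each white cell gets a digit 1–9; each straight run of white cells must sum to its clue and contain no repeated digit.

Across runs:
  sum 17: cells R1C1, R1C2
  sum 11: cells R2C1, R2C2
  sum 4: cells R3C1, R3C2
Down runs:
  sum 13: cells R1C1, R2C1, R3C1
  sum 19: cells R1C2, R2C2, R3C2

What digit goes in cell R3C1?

17 in 2 cells must be {8,9}; 4 in 2 cells must be {1,3}.
The 4 across and the 19 down share only 3, so R3C2 = 3.
Given what's placed, R1C2 must be 9 to fit the 17 across and 19 down.
R2C2 = 19 − 12 = 7 completes the 19 down.
R3C1 = 4 − 3 = 1 completes the 4 across.
R1C1 = 17 − 9 = 8 completes the 17 across.
R2C1 = 11 − 7 = 4 completes the 11 across.

1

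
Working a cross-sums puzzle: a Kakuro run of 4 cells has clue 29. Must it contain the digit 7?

Yes

The only way to make 29 from 4 distinct digits is {5,7,8,9}, which contains 7.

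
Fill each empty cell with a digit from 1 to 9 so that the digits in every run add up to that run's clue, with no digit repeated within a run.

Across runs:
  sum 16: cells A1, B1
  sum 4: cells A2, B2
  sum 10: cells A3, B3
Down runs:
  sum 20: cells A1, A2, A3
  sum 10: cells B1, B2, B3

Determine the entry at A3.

16 in 2 cells must be {7,9}; 4 in 2 cells must be {1,3}.
The 16 across and the 10 down share only 7, so B1 = 7.
The 4 across and the 20 down share only 3, so A2 = 3.
B2 = 4 − 3 = 1 completes the 4 across.
B3 = 10 − 8 = 2 completes the 10 down.
A1 = 16 − 7 = 9 completes the 16 across.
A3 = 10 − 2 = 8 completes the 10 across.

8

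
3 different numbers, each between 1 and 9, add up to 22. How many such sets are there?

2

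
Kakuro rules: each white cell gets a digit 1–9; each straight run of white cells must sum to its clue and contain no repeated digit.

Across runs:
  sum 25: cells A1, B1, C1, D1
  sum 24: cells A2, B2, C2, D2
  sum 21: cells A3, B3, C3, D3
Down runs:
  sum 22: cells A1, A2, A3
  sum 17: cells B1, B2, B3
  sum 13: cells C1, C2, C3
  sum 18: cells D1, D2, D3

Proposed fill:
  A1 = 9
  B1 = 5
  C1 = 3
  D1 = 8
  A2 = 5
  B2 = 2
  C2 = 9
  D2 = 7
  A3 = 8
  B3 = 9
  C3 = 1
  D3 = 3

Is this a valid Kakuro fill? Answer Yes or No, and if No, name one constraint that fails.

No — the across run A2–D2 sums to 23, not 24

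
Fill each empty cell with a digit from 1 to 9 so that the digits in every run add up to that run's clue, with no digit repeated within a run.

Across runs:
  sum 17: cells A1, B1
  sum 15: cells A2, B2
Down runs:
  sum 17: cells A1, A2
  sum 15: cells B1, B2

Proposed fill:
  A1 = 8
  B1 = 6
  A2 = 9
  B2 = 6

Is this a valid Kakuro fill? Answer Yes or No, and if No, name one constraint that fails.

No — the across run A1–B1 sums to 14, not 17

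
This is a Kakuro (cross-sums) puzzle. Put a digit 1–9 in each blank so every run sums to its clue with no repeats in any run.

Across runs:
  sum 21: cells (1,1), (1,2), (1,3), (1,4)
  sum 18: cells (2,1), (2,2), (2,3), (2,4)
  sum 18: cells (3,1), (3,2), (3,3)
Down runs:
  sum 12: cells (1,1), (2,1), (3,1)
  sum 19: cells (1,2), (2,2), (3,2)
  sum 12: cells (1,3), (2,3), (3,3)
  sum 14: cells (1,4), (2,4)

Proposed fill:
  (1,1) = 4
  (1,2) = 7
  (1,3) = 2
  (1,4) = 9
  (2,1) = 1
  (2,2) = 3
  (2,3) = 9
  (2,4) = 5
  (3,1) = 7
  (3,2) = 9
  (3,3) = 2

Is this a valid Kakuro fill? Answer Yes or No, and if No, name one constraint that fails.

No — the down run (1,3)–(3,3) sums to 13, not 12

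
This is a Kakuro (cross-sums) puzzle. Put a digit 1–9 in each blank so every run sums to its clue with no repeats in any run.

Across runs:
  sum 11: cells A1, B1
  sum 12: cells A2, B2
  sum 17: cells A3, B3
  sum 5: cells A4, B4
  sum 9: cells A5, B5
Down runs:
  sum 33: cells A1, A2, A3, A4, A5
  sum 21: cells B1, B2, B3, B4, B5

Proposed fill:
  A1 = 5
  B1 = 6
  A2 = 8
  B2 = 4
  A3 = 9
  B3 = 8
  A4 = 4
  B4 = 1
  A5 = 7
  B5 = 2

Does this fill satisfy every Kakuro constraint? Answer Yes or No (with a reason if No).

Across: 5+6=11; 8+4=12; 9+8=17; 4+1=5; 7+2=9. Down: 5+8+9+4+7=33; 6+4+8+1+2=21. No digit repeats within any run.

Yes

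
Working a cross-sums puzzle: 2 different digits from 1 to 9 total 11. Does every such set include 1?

Counterexample: {2,9} sums to 11 without using 1.

No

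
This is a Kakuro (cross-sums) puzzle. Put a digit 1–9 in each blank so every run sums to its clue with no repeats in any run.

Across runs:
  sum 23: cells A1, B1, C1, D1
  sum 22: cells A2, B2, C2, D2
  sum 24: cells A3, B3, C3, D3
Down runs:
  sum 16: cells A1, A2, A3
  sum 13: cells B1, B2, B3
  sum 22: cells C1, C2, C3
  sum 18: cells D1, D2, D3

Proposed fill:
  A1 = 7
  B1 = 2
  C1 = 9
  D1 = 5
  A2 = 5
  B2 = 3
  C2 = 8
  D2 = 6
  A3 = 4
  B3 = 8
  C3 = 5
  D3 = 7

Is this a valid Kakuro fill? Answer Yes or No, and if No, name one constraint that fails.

Yes

Across: 7+2+9+5=23; 5+3+8+6=22; 4+8+5+7=24. Down: 7+5+4=16; 2+3+8=13; 9+8+5=22; 5+6+7=18. No digit repeats within any run.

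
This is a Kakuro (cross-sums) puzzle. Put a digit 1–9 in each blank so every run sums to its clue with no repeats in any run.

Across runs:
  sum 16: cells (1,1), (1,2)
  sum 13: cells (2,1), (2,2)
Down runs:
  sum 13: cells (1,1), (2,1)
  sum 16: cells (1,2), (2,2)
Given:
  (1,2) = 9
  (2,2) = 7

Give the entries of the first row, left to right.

7 9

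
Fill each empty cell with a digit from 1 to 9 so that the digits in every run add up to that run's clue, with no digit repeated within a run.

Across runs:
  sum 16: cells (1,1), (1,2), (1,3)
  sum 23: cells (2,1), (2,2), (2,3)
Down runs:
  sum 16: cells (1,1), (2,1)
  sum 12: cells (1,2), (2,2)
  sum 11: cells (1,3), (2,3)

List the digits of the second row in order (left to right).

23 in 3 cells must be {6,8,9}; 16 in 2 cells must be {7,9}.
The 23 across and the 16 down share only 9, so (2,1) = 9.
Given what's placed, (2,2) must be 8 to fit the 23 across and 12 down.
(2,3) = 23 − 17 = 6 completes the 23 across.
(1,1) = 16 − 9 = 7 completes the 16 down.
(1,2) = 12 − 8 = 4 completes the 12 down.
(1,3) = 16 − 11 = 5 completes the 16 across.

9, 8, 6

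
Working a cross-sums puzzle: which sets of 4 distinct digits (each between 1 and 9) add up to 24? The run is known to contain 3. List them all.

{3,4,8,9}; {3,5,7,9}; {3,6,7,8}

4 distinct digits from 1–9 sum between 10 and 30.
Keeping only sets containing 3.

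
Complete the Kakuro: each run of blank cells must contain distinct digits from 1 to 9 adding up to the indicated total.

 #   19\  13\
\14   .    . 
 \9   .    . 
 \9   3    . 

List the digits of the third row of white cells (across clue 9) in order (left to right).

3 6

Given what's placed, R1C1 must be 9 to fit the 14 across and 19 down.
R1C2 = 14 − 9 = 5 completes the 14 across.
R2C1 = 19 − 12 = 7 completes the 19 down.
R2C2 = 9 − 7 = 2 completes the 9 across.
R3C2 = 9 − 3 = 6 completes the 9 across.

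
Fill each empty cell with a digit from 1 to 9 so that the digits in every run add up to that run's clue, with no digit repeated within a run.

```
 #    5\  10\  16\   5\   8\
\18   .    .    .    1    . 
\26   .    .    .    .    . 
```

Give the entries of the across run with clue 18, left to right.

3, 2, 7, 1, 5

16 in 2 cells must be {7,9}.
R1C3 = 7: the only remaining digit allowed by both the 18 across and the 16 down.
R2C3 = 16 − 7 = 9 completes the 16 down.
R2C4 = 5 − 1 = 4 completes the 5 down.
Nothing is forced directly, so branch on R1C1, whose candidates are 2 or 3. If R1C1 = 2: that forces R1C2 = 3, R1C5 = 5, R2C1 = 3, after which R2C2 would have to be in {2,8} for the 26 across but in {7} for the 10 down — contradiction. So R1C1 = 3.
Given what's placed, R1C2 must be 2 to fit the 18 across and 10 down.
R1C5 = 18 − 13 = 5 completes the 18 across.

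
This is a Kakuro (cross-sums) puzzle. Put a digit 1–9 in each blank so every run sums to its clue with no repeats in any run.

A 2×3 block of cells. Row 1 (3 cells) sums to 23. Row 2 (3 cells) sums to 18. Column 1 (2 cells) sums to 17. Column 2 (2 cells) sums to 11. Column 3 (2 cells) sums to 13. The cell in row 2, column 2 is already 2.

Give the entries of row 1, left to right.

8 9 6

23 in 3 cells must be {6,8,9}; 17 in 2 cells must be {8,9}.
(1,2) = 11 − 2 = 9 completes the 11 down.
(2,1) = 9: the only remaining digit allowed by both the 18 across and the 17 down.
(2,3) = 18 − 11 = 7 completes the 18 across.
(1,1) = 17 − 9 = 8 completes the 17 down.
(1,3) = 23 − 17 = 6 completes the 23 across.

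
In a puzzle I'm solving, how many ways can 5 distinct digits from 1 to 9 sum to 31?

5

5 distinct digits from 1–9 sum between 15 and 35.
Enumerating: {1,6,7,8,9}, {2,5,7,8,9}, {3,4,7,8,9}, {3,5,6,8,9}, {4,5,6,7,9}.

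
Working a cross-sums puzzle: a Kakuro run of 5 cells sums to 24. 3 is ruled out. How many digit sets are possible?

5 distinct digits from 1–9 sum between 15 and 35.
Dropping sets that contain 3.
Enumerating: {1,2,4,8,9}, {1,2,5,7,9}, {1,2,6,7,8}, {1,4,5,6,8}, {2,4,5,6,7}.

5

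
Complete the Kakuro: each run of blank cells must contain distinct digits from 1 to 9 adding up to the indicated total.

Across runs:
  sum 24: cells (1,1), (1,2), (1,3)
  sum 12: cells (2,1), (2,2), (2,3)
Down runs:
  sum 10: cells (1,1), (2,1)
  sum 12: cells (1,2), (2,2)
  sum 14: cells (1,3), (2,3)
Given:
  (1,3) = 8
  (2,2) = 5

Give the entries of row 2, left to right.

24 in 3 cells must be {7,8,9}.
(1,2) = 12 − 5 = 7 completes the 12 down.
(2,3) = 14 − 8 = 6 completes the 14 down.
(1,1) = 24 − 15 = 9 completes the 24 across.
(2,1) = 12 − 11 = 1 completes the 12 across.

1, 5, 6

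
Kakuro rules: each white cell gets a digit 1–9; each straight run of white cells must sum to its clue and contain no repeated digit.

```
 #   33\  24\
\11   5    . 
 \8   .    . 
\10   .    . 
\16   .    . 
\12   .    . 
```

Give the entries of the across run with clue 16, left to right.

16 in 2 cells must be {7,9}.
R1C2 = 11 − 5 = 6 completes the 11 across.
Given what's placed, R2C1 must be 7 to fit the 8 across and 33 down.
R2C2 = 8 − 7 = 1 completes the 8 across.
R4C1 = 9: the only remaining digit allowed by both the 16 across and the 33 down.
R4C2 = 16 − 9 = 7 completes the 16 across.

9, 7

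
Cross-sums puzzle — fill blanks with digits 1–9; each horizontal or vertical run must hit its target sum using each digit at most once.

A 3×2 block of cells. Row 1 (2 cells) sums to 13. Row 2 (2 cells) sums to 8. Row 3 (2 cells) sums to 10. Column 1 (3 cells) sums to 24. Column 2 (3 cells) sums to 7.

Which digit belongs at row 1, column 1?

24 in 3 cells must be {7,8,9}; 7 in 3 cells must be {1,2,4}.
The 13 across and the 7 down share only 4, so (1,2) = 4.
The 8 across and the 24 down share only 7, so (2,1) = 7.
(2,2) = 8 − 7 = 1 completes the 8 across.
(3,2) = 7 − 5 = 2 completes the 7 down.
(1,1) = 13 − 4 = 9 completes the 13 across.
(3,1) = 10 − 2 = 8 completes the 10 across.

9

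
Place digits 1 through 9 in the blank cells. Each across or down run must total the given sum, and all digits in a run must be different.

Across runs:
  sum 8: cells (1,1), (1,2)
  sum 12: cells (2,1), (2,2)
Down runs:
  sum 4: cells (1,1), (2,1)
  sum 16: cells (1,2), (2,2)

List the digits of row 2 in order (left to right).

4 in 2 cells must be {1,3}; 16 in 2 cells must be {7,9}.
The 8 across and the 16 down share only 7, so (1,2) = 7.
The 12 across and the 4 down share only 3, so (2,1) = 3.
(2,2) = 12 − 3 = 9 completes the 12 across.
(1,1) = 8 − 7 = 1 completes the 8 across.

3 9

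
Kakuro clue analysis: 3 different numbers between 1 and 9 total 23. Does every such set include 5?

No

The only way to make 23 from 3 distinct digits is {6,8,9}, which does not contain 5.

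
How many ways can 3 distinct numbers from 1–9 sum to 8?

2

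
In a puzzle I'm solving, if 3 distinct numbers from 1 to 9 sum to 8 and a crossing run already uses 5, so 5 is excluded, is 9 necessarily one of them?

The only way to make 8 from 3 distinct digits under that restriction is {1,3,4}, which does not contain 9.

No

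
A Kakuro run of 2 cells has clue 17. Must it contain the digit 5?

No

The only way to make 17 from 2 distinct digits is {8,9}, which does not contain 5.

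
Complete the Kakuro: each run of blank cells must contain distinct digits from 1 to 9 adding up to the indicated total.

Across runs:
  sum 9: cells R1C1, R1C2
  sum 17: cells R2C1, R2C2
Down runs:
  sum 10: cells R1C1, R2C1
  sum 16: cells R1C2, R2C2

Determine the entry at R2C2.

9

17 in 2 cells must be {8,9}; 16 in 2 cells must be {7,9}.
The 9 across and the 16 down share only 7, so R1C2 = 7.
R2C2 = 16 − 7 = 9 completes the 16 down.
R1C1 = 9 − 7 = 2 completes the 9 across.
R2C1 = 17 − 9 = 8 completes the 17 across.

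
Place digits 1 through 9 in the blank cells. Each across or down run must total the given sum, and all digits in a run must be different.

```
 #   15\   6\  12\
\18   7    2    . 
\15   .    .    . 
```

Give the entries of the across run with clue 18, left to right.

R1C3 = 18 − 9 = 9 completes the 18 across.
R2C1 = 15 − 7 = 8 completes the 15 down.
R2C2 = 6 − 2 = 4 completes the 6 down.
R2C3 = 15 − 12 = 3 completes the 15 across.

7 2 9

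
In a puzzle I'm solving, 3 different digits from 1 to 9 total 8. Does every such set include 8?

No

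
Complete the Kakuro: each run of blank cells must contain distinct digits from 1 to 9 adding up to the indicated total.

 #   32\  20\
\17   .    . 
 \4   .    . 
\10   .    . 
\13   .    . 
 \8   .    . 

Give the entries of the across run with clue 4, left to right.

17 in 2 cells must be {8,9}; 4 in 2 cells must be {1,3}.
Only 3 fits R2C1 under both its across sum 4 and down sum 32.
R2C2 = 4 − 3 = 1 completes the 4 across.

3 1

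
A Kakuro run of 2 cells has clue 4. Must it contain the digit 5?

No

The only way to make 4 from 2 distinct digits is {1,3}, which does not contain 5.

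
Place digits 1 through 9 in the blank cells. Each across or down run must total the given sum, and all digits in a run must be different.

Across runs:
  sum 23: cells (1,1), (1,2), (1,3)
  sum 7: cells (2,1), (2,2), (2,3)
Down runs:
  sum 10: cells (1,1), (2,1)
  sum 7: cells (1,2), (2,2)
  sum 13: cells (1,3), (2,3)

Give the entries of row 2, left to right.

23 in 3 cells must be {6,8,9}; 7 in 3 cells must be {1,2,4}.
The 23 across and the 7 down share only 6, so (1,2) = 6.
(2,2) = 7 − 6 = 1 completes the 7 down.
Given what's placed, (2,3) must be 4 to fit the 7 across and 13 down.
(1,3) = 13 − 4 = 9 completes the 13 down.
(2,1) = 7 − 5 = 2 completes the 7 across.
(1,1) = 23 − 15 = 8 completes the 23 across.

2 1 4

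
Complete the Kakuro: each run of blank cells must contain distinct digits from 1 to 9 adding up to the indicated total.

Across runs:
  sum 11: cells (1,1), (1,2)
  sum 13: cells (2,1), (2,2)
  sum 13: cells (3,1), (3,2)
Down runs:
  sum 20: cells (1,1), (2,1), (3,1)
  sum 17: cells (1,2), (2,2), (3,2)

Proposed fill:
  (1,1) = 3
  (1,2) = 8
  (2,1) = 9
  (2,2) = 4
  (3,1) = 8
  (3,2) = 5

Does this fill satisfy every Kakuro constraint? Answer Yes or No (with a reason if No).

Across: 3+8=11; 9+4=13; 8+5=13. Down: 3+9+8=20; 8+4+5=17. No digit repeats within any run.

Yes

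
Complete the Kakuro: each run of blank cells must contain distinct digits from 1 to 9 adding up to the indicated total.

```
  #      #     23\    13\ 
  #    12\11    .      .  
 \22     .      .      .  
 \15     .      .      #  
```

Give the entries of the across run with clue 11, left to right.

23 in 3 cells must be {6,8,9}.
Nothing is forced directly, so branch on R1C2, whose candidates are 6 or 8 or 9. If R1C2 = 8: then R1C3 would have to be in {3} for the 11 across but in {4,5,6,7,8,9} for the 13 down — contradiction. If R1C2 = 9: then R1C3 would have to be in {2} for the 11 across but in {4,5,6,7,8,9} for the 13 down — contradiction. So R1C2 = 6.
R1C3 = 11 − 6 = 5 completes the 11 across.
R2C3 = 13 − 5 = 8 completes the 13 down.
R2C2 = 9: the only remaining digit allowed by both the 22 across and the 23 down.
R3C2 = 23 − 15 = 8 completes the 23 down.
R2C1 = 22 − 17 = 5 completes the 22 across.
R3C1 = 15 − 8 = 7 completes the 15 across.

6 5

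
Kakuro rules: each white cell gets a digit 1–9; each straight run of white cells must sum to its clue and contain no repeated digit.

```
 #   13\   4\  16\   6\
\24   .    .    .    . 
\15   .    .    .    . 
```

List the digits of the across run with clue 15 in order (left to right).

5 1 7 2

4 in 2 cells must be {1,3}; 16 in 2 cells must be {7,9}.
Nothing is forced directly, so branch on R1C2, whose candidates are 1 or 3. If R1C2 = 1: that forces R1C3 = 9, after which R1C4 would have to be in {6,8} for the 24 across but in {1,2,4,5} for the 6 down — contradiction. So R1C2 = 3.
R2C2 = 4 − 3 = 1 completes the 4 down.
Nothing is forced directly, so branch on R1C4, whose candidates are 4 or 5. If R1C4 = 5: then R2C4 would have to be in {2,3,4,5,6,7,8,9} for the 15 across but in {1} for the 6 down — contradiction. So R1C4 = 4.
R1C3 = 9: the only remaining digit allowed by both the 24 across and the 16 down.
R2C3 = 16 − 9 = 7 completes the 16 down.
R2C4 = 6 − 4 = 2 completes the 6 down.
R1C1 = 24 − 16 = 8 completes the 24 across.
R2C1 = 15 − 10 = 5 completes the 15 across.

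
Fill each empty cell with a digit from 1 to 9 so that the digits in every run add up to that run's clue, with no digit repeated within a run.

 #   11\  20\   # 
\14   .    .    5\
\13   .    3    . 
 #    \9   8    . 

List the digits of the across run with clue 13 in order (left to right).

6 3 4

R1C2 = 20 − 11 = 9 completes the 20 down.
R3C3 = 9 − 8 = 1 completes the 9 across.
R1C1 = 14 − 9 = 5 completes the 14 across.
R2C1 = 11 − 5 = 6 completes the 11 down.
R2C3 = 13 − 9 = 4 completes the 13 across.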